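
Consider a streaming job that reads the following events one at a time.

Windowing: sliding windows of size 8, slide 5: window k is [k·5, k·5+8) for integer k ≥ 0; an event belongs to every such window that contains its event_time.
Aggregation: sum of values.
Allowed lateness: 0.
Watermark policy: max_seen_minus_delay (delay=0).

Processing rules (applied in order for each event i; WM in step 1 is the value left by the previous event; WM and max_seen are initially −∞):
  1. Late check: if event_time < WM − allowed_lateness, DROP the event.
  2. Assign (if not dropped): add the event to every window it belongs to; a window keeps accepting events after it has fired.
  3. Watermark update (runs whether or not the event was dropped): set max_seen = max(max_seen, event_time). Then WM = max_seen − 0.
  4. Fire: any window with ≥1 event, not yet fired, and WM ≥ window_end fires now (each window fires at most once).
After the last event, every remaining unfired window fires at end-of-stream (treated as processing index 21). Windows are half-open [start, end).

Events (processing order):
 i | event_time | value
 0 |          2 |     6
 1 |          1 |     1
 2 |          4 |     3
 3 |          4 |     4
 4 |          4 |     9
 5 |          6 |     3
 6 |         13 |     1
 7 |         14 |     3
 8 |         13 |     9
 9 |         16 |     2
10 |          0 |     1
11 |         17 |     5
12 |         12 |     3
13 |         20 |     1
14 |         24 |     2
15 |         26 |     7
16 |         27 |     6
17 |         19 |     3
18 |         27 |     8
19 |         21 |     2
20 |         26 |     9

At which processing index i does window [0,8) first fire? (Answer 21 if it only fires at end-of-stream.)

6

i=0 t=2 v=6: → [0,8); WM=2
i=1 t=1 v=1: DROP (t<2-0); WM=2
i=2 t=4 v=3: → [0,8); WM=4
i=3 t=4 v=4: → [0,8); WM=4
i=4 t=4 v=9: → [0,8); WM=4
i=5 t=6 v=3: → [5,13),[0,8); WM=6
i=6 t=13 v=1: → [10,18); WM=13; [0,8) fires=25 [5,13) fires=3
i=7 t=14 v=3: → [10,18); WM=14
i=8 t=13 v=9: DROP (t<14-0); WM=14
i=9 t=16 v=2: → [15,23),[10,18); WM=16
i=10 t=0 v=1: DROP (t<16-0); WM=16
i=11 t=17 v=5: → [15,23),[10,18); WM=17
i=12 t=12 v=3: DROP (t<17-0); WM=17
i=13 t=20 v=1: → [20,28),[15,23); WM=20; [10,18) fires=11
i=14 t=24 v=2: → [20,28); WM=24; [15,23) fires=8
i=15 t=26 v=7: → [25,33),[20,28); WM=26
i=16 t=27 v=6: → [25,33),[20,28); WM=27
i=17 t=19 v=3: DROP (t<27-0); WM=27
i=18 t=27 v=8: → [25,33),[20,28); WM=27
i=19 t=21 v=2: DROP (t<27-0); WM=27
i=20 t=26 v=9: DROP (t<27-0); WM=27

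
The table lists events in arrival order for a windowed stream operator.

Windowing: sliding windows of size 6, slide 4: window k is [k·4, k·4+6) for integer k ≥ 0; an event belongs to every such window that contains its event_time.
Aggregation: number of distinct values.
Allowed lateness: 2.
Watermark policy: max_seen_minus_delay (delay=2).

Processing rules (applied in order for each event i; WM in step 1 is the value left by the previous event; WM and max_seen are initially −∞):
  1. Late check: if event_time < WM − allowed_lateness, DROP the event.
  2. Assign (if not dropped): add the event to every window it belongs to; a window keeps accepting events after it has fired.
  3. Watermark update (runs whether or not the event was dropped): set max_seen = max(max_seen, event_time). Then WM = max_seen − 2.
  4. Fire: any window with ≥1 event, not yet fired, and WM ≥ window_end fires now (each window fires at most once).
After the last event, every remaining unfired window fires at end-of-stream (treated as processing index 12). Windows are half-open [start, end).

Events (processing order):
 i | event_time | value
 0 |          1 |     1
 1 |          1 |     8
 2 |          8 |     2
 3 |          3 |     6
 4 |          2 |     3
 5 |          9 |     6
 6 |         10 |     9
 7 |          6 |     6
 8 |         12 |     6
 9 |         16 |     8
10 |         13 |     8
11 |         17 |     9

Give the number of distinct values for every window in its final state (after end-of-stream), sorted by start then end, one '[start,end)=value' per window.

i=0 t=1 v=1: → [0,6); WM=-1
i=1 t=1 v=8: → [0,6); WM=-1
i=2 t=8 v=2: → [8,14),[4,10); WM=6; [0,6) fires=2
i=3 t=3 v=6: DROP (t<6-2); WM=6
i=4 t=2 v=3: DROP (t<6-2); WM=6
i=5 t=9 v=6: → [8,14),[4,10); WM=7
i=6 t=10 v=9: → [8,14); WM=8
i=7 t=6 v=6: → [4,10); WM=8
i=8 t=12 v=6: → [12,18),[8,14); WM=10; [4,10) fires=2
i=9 t=16 v=8: → [16,22),[12,18); WM=14; [8,14) fires=3
i=10 t=13 v=8: → [12,18),[8,14); WM=14
i=11 t=17 v=9: → [16,22),[12,18); WM=15

[0,6)=2 [4,10)=2 [8,14)=4 [12,18)=3 [16,22)=2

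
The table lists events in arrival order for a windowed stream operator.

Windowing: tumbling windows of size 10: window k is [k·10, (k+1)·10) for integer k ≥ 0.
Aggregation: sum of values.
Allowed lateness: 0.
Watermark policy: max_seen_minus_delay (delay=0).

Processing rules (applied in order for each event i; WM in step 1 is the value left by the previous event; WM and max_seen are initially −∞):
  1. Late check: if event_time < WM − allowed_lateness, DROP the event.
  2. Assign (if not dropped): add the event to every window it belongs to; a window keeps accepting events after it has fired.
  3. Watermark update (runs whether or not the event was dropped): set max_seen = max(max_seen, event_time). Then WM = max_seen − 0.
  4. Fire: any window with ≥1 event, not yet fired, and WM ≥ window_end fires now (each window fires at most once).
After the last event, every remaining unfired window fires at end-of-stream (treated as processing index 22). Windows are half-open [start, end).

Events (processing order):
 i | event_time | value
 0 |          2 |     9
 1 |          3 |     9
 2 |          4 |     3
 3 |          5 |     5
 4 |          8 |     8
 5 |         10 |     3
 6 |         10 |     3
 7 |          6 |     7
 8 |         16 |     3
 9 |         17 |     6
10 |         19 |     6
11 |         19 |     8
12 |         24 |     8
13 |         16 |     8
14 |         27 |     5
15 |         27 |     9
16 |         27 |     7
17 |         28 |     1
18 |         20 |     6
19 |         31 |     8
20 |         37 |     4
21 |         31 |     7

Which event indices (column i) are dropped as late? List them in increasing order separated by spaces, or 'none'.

i=0 t=2 v=9: → [0,10); WM=2
i=1 t=3 v=9: → [0,10); WM=3
i=2 t=4 v=3: → [0,10); WM=4
i=3 t=5 v=5: → [0,10); WM=5
i=4 t=8 v=8: → [0,10); WM=8
i=5 t=10 v=3: → [10,20); WM=10; [0,10) fires=34
i=6 t=10 v=3: → [10,20); WM=10
i=7 t=6 v=7: DROP (t<10-0); WM=10
i=8 t=16 v=3: → [10,20); WM=16
i=9 t=17 v=6: → [10,20); WM=17
i=10 t=19 v=6: → [10,20); WM=19
i=11 t=19 v=8: → [10,20); WM=19
i=12 t=24 v=8: → [20,30); WM=24; [10,20) fires=29
i=13 t=16 v=8: DROP (t<24-0); WM=24
i=14 t=27 v=5: → [20,30); WM=27
i=15 t=27 v=9: → [20,30); WM=27
i=16 t=27 v=7: → [20,30); WM=27
i=17 t=28 v=1: → [20,30); WM=28
i=18 t=20 v=6: DROP (t<28-0); WM=28
i=19 t=31 v=8: → [30,40); WM=31; [20,30) fires=30
i=20 t=37 v=4: → [30,40); WM=37
i=21 t=31 v=7: DROP (t<37-0); WM=37

7 13 18 21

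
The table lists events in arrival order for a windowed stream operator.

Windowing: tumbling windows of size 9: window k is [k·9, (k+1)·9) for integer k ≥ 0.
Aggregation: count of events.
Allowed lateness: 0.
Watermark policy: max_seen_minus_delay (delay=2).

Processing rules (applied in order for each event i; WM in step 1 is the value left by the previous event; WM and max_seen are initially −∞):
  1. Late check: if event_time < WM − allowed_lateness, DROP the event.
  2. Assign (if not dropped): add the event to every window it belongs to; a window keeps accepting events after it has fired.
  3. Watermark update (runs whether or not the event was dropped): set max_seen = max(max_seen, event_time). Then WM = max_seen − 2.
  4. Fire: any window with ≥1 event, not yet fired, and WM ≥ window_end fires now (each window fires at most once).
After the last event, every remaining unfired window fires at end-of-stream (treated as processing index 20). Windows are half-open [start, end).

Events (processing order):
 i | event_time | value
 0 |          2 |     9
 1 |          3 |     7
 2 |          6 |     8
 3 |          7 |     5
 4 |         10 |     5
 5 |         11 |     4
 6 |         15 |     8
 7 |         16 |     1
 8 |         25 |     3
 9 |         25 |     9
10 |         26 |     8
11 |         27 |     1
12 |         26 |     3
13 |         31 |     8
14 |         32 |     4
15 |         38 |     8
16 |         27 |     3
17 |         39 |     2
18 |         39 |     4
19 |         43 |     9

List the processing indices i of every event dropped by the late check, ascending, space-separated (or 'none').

16

i=0 t=2 v=9: → [0,9); WM=0
i=1 t=3 v=7: → [0,9); WM=1
i=2 t=6 v=8: → [0,9); WM=4
i=3 t=7 v=5: → [0,9); WM=5
i=4 t=10 v=5: → [9,18); WM=8
i=5 t=11 v=4: → [9,18); WM=9; [0,9) fires=4
i=6 t=15 v=8: → [9,18); WM=13
i=7 t=16 v=1: → [9,18); WM=14
i=8 t=25 v=3: → [18,27); WM=23; [9,18) fires=4
i=9 t=25 v=9: → [18,27); WM=23
i=10 t=26 v=8: → [18,27); WM=24
i=11 t=27 v=1: → [27,36); WM=25
i=12 t=26 v=3: → [18,27); WM=25
i=13 t=31 v=8: → [27,36); WM=29; [18,27) fires=4
i=14 t=32 v=4: → [27,36); WM=30
i=15 t=38 v=8: → [36,45); WM=36; [27,36) fires=3
i=16 t=27 v=3: DROP (t<36-0); WM=36
i=17 t=39 v=2: → [36,45); WM=37
i=18 t=39 v=4: → [36,45); WM=37
i=19 t=43 v=9: → [36,45); WM=41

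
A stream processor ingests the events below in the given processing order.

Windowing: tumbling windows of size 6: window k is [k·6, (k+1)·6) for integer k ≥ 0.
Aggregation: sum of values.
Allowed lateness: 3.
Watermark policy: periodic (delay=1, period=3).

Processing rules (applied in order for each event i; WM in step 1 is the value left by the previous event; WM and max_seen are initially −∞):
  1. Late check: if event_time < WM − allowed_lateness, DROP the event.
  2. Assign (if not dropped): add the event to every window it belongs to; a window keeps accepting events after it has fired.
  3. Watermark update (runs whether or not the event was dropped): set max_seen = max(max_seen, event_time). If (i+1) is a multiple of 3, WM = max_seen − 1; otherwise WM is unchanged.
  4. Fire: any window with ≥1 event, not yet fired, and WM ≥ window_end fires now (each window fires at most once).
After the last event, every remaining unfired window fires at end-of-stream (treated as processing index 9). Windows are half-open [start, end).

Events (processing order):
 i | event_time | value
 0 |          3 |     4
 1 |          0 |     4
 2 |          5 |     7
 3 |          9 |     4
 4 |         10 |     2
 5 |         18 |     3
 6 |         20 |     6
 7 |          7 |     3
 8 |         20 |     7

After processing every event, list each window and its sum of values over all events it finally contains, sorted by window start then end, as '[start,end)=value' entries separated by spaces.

i=0 t=3 v=4: → [0,6); WM=−∞
i=1 t=0 v=4: → [0,6); WM=−∞
i=2 t=5 v=7: → [0,6); WM=4
i=3 t=9 v=4: → [6,12); WM=4
i=4 t=10 v=2: → [6,12); WM=4
i=5 t=18 v=3: → [18,24); WM=17; [0,6) fires=15 [6,12) fires=6
i=6 t=20 v=6: → [18,24); WM=17
i=7 t=7 v=3: DROP (t<17-3); WM=17
i=8 t=20 v=7: → [18,24); WM=19

[0,6)=15 [6,12)=6 [18,24)=16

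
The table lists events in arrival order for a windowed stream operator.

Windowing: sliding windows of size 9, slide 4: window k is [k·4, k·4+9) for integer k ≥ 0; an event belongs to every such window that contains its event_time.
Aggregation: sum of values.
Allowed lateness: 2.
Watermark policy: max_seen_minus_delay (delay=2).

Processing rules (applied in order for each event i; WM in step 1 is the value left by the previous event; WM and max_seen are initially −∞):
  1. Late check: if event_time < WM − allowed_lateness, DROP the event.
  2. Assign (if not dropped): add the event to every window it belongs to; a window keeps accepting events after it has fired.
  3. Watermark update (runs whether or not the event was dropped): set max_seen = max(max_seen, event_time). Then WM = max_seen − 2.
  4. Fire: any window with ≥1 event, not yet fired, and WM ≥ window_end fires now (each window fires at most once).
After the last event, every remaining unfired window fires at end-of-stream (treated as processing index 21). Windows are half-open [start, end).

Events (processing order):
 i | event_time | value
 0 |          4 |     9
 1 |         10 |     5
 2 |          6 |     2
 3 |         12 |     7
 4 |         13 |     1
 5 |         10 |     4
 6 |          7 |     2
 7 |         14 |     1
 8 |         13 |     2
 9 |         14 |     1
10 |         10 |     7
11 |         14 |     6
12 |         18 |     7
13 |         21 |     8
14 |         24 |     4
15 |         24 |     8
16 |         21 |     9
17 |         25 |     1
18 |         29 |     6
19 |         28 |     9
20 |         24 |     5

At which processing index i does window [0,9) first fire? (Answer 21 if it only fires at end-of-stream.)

i=0 t=4 v=9: → [4,13),[0,9); WM=2
i=1 t=10 v=5: → [8,17),[4,13); WM=8
i=2 t=6 v=2: → [4,13),[0,9); WM=8
i=3 t=12 v=7: → [12,21),[8,17),[4,13); WM=10; [0,9) fires=11
i=4 t=13 v=1: → [12,21),[8,17); WM=11
i=5 t=10 v=4: → [8,17),[4,13); WM=11
i=6 t=7 v=2: DROP (t<11-2); WM=11
i=7 t=14 v=1: → [12,21),[8,17); WM=12
i=8 t=13 v=2: → [12,21),[8,17); WM=12
i=9 t=14 v=1: → [12,21),[8,17); WM=12
i=10 t=10 v=7: → [8,17),[4,13); WM=12
i=11 t=14 v=6: → [12,21),[8,17); WM=12
i=12 t=18 v=7: → [16,25),[12,21); WM=16; [4,13) fires=34
i=13 t=21 v=8: → [20,29),[16,25); WM=19; [8,17) fires=34
i=14 t=24 v=4: → [24,33),[20,29),[16,25); WM=22; [12,21) fires=25
i=15 t=24 v=8: → [24,33),[20,29),[16,25); WM=22
i=16 t=21 v=9: → [20,29),[16,25); WM=22
i=17 t=25 v=1: → [24,33),[20,29); WM=23
i=18 t=29 v=6: → [28,37),[24,33); WM=27; [16,25) fires=36
i=19 t=28 v=9: → [28,37),[24,33),[20,29); WM=27
i=20 t=24 v=5: DROP (t<27-2); WM=27

3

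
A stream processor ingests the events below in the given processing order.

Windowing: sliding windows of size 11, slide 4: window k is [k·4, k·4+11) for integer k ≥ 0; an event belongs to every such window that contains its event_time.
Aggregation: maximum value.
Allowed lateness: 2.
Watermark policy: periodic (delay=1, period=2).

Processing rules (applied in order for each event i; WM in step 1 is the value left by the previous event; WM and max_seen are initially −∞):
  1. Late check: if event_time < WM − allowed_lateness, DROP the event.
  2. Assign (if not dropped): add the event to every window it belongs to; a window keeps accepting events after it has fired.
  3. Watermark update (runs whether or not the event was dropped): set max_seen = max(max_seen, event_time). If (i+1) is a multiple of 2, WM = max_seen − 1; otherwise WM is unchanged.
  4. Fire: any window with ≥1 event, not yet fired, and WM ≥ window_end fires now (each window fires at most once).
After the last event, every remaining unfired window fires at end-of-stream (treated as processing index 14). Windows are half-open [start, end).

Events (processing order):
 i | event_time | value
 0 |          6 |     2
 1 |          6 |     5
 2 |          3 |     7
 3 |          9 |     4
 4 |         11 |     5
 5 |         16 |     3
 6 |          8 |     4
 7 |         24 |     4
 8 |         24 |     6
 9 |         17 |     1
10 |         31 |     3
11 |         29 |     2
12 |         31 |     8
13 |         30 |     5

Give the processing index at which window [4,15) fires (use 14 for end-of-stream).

5

i=0 t=6 v=2: → [4,15),[0,11); WM=−∞
i=1 t=6 v=5: → [4,15),[0,11); WM=5
i=2 t=3 v=7: → [0,11); WM=5
i=3 t=9 v=4: → [8,19),[4,15),[0,11); WM=8
i=4 t=11 v=5: → [8,19),[4,15); WM=8
i=5 t=16 v=3: → [16,27),[12,23),[8,19); WM=15; [0,11) fires=7 [4,15) fires=5
i=6 t=8 v=4: DROP (t<15-2); WM=15
i=7 t=24 v=4: → [24,35),[20,31),[16,27); WM=23; [8,19) fires=5 [12,23) fires=3
i=8 t=24 v=6: → [24,35),[20,31),[16,27); WM=23
i=9 t=17 v=1: DROP (t<23-2); WM=23
i=10 t=31 v=3: → [28,39),[24,35); WM=23
i=11 t=29 v=2: → [28,39),[24,35),[20,31); WM=30; [16,27) fires=6
i=12 t=31 v=8: → [28,39),[24,35); WM=30
i=13 t=30 v=5: → [28,39),[24,35),[20,31); WM=30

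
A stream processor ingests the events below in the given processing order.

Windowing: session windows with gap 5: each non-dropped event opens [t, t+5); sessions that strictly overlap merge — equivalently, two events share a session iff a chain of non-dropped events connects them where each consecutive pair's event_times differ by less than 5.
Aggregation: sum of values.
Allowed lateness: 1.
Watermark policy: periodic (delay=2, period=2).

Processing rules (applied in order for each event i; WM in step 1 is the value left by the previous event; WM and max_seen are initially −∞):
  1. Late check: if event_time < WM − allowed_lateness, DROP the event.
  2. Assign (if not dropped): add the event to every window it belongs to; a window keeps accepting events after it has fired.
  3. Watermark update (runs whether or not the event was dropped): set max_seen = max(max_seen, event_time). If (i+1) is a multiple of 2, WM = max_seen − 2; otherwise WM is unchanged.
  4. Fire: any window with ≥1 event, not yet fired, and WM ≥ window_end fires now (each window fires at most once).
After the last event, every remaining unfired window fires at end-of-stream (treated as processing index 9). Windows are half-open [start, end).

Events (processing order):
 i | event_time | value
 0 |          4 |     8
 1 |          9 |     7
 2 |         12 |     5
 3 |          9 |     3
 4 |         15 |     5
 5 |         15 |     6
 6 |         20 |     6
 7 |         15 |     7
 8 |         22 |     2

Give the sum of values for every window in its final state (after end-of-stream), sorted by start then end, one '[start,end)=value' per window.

[4,9)=8 [9,20)=33 [20,27)=8

i=0 t=4 v=8: → [4,9); WM=−∞
i=1 t=9 v=7: → [9,14); WM=7
i=2 t=12 v=5: → [9,17); WM=7
i=3 t=9 v=3: → [9,17); WM=10
i=4 t=15 v=5: → [9,20); WM=10
i=5 t=15 v=6: → [9,20); WM=13
i=6 t=20 v=6: → [20,25); WM=13
i=7 t=15 v=7: → [9,20); WM=18
i=8 t=22 v=2: → [20,27); WM=18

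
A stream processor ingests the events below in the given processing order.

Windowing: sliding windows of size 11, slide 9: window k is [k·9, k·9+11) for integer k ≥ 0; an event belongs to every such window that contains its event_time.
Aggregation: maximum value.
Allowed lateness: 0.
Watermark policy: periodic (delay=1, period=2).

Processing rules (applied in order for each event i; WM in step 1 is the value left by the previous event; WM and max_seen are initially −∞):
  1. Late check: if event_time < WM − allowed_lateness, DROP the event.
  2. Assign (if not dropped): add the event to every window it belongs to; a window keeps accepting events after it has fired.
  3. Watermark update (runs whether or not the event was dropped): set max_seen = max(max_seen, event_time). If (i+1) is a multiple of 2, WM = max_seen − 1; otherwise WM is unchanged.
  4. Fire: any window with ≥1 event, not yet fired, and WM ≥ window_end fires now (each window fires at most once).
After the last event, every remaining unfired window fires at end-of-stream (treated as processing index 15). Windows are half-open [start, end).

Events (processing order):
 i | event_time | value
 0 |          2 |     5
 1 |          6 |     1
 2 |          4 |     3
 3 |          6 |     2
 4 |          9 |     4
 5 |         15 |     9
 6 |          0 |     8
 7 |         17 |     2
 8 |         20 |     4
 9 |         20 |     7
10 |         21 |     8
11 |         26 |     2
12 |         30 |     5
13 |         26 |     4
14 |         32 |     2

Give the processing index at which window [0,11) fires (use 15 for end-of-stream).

i=0 t=2 v=5: → [0,11); WM=−∞
i=1 t=6 v=1: → [0,11); WM=5
i=2 t=4 v=3: DROP (t<5-0); WM=5
i=3 t=6 v=2: → [0,11); WM=5
i=4 t=9 v=4: → [9,20),[0,11); WM=5
i=5 t=15 v=9: → [9,20); WM=14; [0,11) fires=5
i=6 t=0 v=8: DROP (t<14-0); WM=14
i=7 t=17 v=2: → [9,20); WM=16
i=8 t=20 v=4: → [18,29); WM=16
i=9 t=20 v=7: → [18,29); WM=19
i=10 t=21 v=8: → [18,29); WM=19
i=11 t=26 v=2: → [18,29); WM=25; [9,20) fires=9
i=12 t=30 v=5: → [27,38); WM=25
i=13 t=26 v=4: → [18,29); WM=29; [18,29) fires=8
i=14 t=32 v=2: → [27,38); WM=29

5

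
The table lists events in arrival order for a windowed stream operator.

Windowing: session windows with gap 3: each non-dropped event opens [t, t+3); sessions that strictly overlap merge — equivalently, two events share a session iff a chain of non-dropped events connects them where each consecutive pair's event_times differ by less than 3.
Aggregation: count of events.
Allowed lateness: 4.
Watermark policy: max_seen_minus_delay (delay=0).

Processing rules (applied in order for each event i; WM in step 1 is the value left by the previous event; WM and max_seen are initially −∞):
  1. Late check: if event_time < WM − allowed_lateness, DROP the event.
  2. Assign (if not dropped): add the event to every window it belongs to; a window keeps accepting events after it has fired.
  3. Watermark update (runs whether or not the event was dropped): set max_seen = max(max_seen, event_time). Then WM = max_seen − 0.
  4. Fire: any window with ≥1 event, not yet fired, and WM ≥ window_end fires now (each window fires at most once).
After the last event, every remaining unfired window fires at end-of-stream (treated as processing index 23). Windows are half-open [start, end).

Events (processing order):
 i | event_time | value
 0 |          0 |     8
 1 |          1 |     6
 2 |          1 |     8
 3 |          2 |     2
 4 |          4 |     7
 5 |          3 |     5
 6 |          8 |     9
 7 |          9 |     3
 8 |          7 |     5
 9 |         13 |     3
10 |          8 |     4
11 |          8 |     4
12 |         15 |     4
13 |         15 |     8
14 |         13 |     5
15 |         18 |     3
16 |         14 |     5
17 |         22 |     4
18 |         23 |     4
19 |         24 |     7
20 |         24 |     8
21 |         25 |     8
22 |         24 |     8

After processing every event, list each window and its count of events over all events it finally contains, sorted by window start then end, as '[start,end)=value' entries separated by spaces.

[0,7)=6 [7,12)=3 [13,18)=5 [18,21)=1 [22,28)=6

i=0 t=0 v=8: → [0,3); WM=0
i=1 t=1 v=6: → [0,4); WM=1
i=2 t=1 v=8: → [0,4); WM=1
i=3 t=2 v=2: → [0,5); WM=2
i=4 t=4 v=7: → [0,7); WM=4
i=5 t=3 v=5: → [0,7); WM=4
i=6 t=8 v=9: → [8,11); WM=8
i=7 t=9 v=3: → [8,12); WM=9
i=8 t=7 v=5: → [7,12); WM=9
i=9 t=13 v=3: → [13,16); WM=13
i=10 t=8 v=4: DROP (t<13-4); WM=13
i=11 t=8 v=4: DROP (t<13-4); WM=13
i=12 t=15 v=4: → [13,18); WM=15
i=13 t=15 v=8: → [13,18); WM=15
i=14 t=13 v=5: → [13,18); WM=15
i=15 t=18 v=3: → [18,21); WM=18
i=16 t=14 v=5: → [13,18); WM=18
i=17 t=22 v=4: → [22,25); WM=22
i=18 t=23 v=4: → [22,26); WM=23
i=19 t=24 v=7: → [22,27); WM=24
i=20 t=24 v=8: → [22,27); WM=24
i=21 t=25 v=8: → [22,28); WM=25
i=22 t=24 v=8: → [22,28); WM=25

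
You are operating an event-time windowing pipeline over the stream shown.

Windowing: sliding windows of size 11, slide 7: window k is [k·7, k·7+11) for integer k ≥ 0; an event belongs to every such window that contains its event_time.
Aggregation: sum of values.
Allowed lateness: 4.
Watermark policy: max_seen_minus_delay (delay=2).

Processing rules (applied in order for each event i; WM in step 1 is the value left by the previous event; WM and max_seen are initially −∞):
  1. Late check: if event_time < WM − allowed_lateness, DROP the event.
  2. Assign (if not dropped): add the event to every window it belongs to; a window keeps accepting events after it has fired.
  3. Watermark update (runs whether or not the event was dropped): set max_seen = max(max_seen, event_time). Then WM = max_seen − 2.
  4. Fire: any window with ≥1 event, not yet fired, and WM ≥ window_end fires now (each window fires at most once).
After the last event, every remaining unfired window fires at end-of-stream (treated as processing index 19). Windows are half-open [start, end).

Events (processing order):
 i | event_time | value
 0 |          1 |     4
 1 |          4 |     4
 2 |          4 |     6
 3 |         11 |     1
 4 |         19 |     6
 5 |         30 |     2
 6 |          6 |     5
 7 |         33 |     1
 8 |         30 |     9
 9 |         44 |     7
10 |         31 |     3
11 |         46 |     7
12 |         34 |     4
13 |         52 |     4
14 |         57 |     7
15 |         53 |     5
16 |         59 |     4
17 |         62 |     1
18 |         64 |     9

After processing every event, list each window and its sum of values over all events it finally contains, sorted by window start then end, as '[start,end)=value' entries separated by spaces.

i=0 t=1 v=4: → [0,11); WM=-1
i=1 t=4 v=4: → [0,11); WM=2
i=2 t=4 v=6: → [0,11); WM=2
i=3 t=11 v=1: → [7,18); WM=9
i=4 t=19 v=6: → [14,25); WM=17; [0,11) fires=14
i=5 t=30 v=2: → [28,39),[21,32); WM=28; [7,18) fires=1 [14,25) fires=6
i=6 t=6 v=5: DROP (t<28-4); WM=28
i=7 t=33 v=1: → [28,39); WM=31
i=8 t=30 v=9: → [28,39),[21,32); WM=31
i=9 t=44 v=7: → [42,53),[35,46); WM=42; [21,32) fires=11 [28,39) fires=12
i=10 t=31 v=3: DROP (t<42-4); WM=42
i=11 t=46 v=7: → [42,53); WM=44
i=12 t=34 v=4: DROP (t<44-4); WM=44
i=13 t=52 v=4: → [49,60),[42,53); WM=50; [35,46) fires=7
i=14 t=57 v=7: → [56,67),[49,60); WM=55; [42,53) fires=18
i=15 t=53 v=5: → [49,60); WM=55
i=16 t=59 v=4: → [56,67),[49,60); WM=57
i=17 t=62 v=1: → [56,67); WM=60; [49,60) fires=20
i=18 t=64 v=9: → [63,74),[56,67); WM=62

[0,11)=14 [7,18)=1 [14,25)=6 [21,32)=11 [28,39)=12 [35,46)=7 [42,53)=18 [49,60)=20 [56,67)=21 [63,74)=9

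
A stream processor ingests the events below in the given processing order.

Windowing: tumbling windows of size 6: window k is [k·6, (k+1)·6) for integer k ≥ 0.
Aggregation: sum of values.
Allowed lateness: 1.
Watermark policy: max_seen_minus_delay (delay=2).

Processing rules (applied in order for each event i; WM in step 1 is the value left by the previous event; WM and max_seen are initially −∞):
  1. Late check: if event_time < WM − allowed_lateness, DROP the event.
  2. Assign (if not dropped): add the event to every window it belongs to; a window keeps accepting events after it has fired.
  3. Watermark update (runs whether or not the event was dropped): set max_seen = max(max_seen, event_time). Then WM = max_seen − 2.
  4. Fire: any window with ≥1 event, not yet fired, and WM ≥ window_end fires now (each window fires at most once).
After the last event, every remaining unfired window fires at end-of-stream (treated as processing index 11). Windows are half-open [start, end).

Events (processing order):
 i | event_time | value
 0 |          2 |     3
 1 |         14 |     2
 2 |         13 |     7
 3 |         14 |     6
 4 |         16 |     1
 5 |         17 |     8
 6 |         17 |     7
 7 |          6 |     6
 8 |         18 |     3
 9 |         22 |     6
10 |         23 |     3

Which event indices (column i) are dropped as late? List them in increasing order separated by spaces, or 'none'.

i=0 t=2 v=3: → [0,6); WM=0
i=1 t=14 v=2: → [12,18); WM=12; [0,6) fires=3
i=2 t=13 v=7: → [12,18); WM=12
i=3 t=14 v=6: → [12,18); WM=12
i=4 t=16 v=1: → [12,18); WM=14
i=5 t=17 v=8: → [12,18); WM=15
i=6 t=17 v=7: → [12,18); WM=15
i=7 t=6 v=6: DROP (t<15-1); WM=15
i=8 t=18 v=3: → [18,24); WM=16
i=9 t=22 v=6: → [18,24); WM=20; [12,18) fires=31
i=10 t=23 v=3: → [18,24); WM=21

7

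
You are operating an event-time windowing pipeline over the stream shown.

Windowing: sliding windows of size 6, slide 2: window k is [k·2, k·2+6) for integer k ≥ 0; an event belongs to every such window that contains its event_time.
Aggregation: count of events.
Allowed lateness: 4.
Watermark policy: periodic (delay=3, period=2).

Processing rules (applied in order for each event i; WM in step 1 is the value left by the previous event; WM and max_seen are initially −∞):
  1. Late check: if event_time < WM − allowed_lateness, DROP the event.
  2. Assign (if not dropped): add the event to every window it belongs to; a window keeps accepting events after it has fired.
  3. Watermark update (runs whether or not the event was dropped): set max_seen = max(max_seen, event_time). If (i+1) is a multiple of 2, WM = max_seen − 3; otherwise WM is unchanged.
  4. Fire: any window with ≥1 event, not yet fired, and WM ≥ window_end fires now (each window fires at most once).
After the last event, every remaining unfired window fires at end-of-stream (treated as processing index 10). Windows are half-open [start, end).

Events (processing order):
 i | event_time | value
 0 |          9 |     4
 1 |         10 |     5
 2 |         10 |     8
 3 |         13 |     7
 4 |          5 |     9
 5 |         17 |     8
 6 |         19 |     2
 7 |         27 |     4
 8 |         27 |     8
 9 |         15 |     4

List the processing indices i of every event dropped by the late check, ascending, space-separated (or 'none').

i=0 t=9 v=4: → [8,14),[6,12),[4,10); WM=−∞
i=1 t=10 v=5: → [10,16),[8,14),[6,12); WM=7
i=2 t=10 v=8: → [10,16),[8,14),[6,12); WM=7
i=3 t=13 v=7: → [12,18),[10,16),[8,14); WM=10; [4,10) fires=1
i=4 t=5 v=9: DROP (t<10-4); WM=10
i=5 t=17 v=8: → [16,22),[14,20),[12,18); WM=14; [6,12) fires=3 [8,14) fires=4
i=6 t=19 v=2: → [18,24),[16,22),[14,20); WM=14
i=7 t=27 v=4: → [26,32),[24,30),[22,28); WM=24; [10,16) fires=3 [12,18) fires=2 [14,20) fires=2 [16,22) fires=2 [18,24) fires=1
i=8 t=27 v=8: → [26,32),[24,30),[22,28); WM=24
i=9 t=15 v=4: DROP (t<24-4); WM=24

4 9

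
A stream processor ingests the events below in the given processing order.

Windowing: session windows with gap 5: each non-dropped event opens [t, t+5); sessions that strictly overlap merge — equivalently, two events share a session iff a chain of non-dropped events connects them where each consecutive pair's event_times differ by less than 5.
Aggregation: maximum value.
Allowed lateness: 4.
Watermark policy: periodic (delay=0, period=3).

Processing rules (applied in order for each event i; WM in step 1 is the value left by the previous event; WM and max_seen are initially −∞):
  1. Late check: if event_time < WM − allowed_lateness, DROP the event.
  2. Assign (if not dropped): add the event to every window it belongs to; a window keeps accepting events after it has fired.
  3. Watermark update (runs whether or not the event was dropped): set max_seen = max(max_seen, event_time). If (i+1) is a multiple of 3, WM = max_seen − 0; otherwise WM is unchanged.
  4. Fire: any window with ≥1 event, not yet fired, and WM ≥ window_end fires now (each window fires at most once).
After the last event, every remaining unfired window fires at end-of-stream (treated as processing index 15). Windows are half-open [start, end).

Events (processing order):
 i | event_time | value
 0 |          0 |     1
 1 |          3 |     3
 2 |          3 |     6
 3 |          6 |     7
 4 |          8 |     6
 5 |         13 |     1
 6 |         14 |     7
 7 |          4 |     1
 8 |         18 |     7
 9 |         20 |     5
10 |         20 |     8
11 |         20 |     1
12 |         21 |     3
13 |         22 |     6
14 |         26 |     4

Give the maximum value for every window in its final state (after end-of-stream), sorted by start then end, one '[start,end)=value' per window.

[0,13)=7 [13,31)=8

i=0 t=0 v=1: → [0,5); WM=−∞
i=1 t=3 v=3: → [0,8); WM=−∞
i=2 t=3 v=6: → [0,8); WM=3
i=3 t=6 v=7: → [0,11); WM=3
i=4 t=8 v=6: → [0,13); WM=3
i=5 t=13 v=1: → [13,18); WM=13
i=6 t=14 v=7: → [13,19); WM=13
i=7 t=4 v=1: DROP (t<13-4); WM=13
i=8 t=18 v=7: → [13,23); WM=18
i=9 t=20 v=5: → [13,25); WM=18
i=10 t=20 v=8: → [13,25); WM=18
i=11 t=20 v=1: → [13,25); WM=20
i=12 t=21 v=3: → [13,26); WM=20
i=13 t=22 v=6: → [13,27); WM=20
i=14 t=26 v=4: → [13,31); WM=26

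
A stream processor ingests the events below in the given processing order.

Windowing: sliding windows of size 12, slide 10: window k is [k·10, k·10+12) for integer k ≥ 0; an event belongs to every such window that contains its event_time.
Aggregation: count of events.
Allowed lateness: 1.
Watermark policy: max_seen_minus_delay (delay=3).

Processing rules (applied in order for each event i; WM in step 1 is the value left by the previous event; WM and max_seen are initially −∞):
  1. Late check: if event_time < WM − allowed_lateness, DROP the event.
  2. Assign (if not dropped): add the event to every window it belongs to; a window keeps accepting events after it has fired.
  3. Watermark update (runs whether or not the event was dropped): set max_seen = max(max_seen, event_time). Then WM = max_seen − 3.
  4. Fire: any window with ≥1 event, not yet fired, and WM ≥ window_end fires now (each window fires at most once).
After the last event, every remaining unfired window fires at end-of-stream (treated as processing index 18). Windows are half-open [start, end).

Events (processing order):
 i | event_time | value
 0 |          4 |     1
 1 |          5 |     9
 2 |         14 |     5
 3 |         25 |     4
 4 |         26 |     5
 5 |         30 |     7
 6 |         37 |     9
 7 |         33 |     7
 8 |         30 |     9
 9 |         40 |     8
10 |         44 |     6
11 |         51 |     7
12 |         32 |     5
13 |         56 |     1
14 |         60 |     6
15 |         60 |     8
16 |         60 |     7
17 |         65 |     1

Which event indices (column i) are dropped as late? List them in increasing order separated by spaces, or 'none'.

8 12

i=0 t=4 v=1: → [0,12); WM=1
i=1 t=5 v=9: → [0,12); WM=2
i=2 t=14 v=5: → [10,22); WM=11
i=3 t=25 v=4: → [20,32); WM=22; [0,12) fires=2 [10,22) fires=1
i=4 t=26 v=5: → [20,32); WM=23
i=5 t=30 v=7: → [30,42),[20,32); WM=27
i=6 t=37 v=9: → [30,42); WM=34; [20,32) fires=3
i=7 t=33 v=7: → [30,42); WM=34
i=8 t=30 v=9: DROP (t<34-1); WM=34
i=9 t=40 v=8: → [40,52),[30,42); WM=37
i=10 t=44 v=6: → [40,52); WM=41
i=11 t=51 v=7: → [50,62),[40,52); WM=48; [30,42) fires=4
i=12 t=32 v=5: DROP (t<48-1); WM=48
i=13 t=56 v=1: → [50,62); WM=53; [40,52) fires=3
i=14 t=60 v=6: → [60,72),[50,62); WM=57
i=15 t=60 v=8: → [60,72),[50,62); WM=57
i=16 t=60 v=7: → [60,72),[50,62); WM=57
i=17 t=65 v=1: → [60,72); WM=62; [50,62) fires=5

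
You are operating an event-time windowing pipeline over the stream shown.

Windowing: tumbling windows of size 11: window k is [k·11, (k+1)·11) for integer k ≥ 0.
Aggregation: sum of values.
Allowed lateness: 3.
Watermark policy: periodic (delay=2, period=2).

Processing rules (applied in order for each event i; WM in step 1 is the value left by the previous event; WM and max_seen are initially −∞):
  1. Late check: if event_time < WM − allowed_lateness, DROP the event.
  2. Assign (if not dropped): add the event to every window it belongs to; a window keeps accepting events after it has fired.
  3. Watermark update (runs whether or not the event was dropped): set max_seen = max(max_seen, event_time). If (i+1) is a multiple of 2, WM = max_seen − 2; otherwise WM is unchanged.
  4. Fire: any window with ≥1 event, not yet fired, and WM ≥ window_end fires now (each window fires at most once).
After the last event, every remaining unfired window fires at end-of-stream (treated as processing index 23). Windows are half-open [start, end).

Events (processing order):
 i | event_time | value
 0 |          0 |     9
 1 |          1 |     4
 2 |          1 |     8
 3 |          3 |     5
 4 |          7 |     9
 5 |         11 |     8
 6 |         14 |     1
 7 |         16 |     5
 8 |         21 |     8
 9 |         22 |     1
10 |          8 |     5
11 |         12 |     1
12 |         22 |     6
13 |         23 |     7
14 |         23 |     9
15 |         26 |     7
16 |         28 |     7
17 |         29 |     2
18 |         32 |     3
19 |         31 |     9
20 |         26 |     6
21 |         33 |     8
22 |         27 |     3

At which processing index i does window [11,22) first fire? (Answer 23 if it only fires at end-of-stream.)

15

i=0 t=0 v=9: → [0,11); WM=−∞
i=1 t=1 v=4: → [0,11); WM=-1
i=2 t=1 v=8: → [0,11); WM=-1
i=3 t=3 v=5: → [0,11); WM=1
i=4 t=7 v=9: → [0,11); WM=1
i=5 t=11 v=8: → [11,22); WM=9
i=6 t=14 v=1: → [11,22); WM=9
i=7 t=16 v=5: → [11,22); WM=14; [0,11) fires=35
i=8 t=21 v=8: → [11,22); WM=14
i=9 t=22 v=1: → [22,33); WM=20
i=10 t=8 v=5: DROP (t<20-3); WM=20
i=11 t=12 v=1: DROP (t<20-3); WM=20
i=12 t=22 v=6: → [22,33); WM=20
i=13 t=23 v=7: → [22,33); WM=21
i=14 t=23 v=9: → [22,33); WM=21
i=15 t=26 v=7: → [22,33); WM=24; [11,22) fires=22
i=16 t=28 v=7: → [22,33); WM=24
i=17 t=29 v=2: → [22,33); WM=27
i=18 t=32 v=3: → [22,33); WM=27
i=19 t=31 v=9: → [22,33); WM=30
i=20 t=26 v=6: DROP (t<30-3); WM=30
i=21 t=33 v=8: → [33,44); WM=31
i=22 t=27 v=3: DROP (t<31-3); WM=31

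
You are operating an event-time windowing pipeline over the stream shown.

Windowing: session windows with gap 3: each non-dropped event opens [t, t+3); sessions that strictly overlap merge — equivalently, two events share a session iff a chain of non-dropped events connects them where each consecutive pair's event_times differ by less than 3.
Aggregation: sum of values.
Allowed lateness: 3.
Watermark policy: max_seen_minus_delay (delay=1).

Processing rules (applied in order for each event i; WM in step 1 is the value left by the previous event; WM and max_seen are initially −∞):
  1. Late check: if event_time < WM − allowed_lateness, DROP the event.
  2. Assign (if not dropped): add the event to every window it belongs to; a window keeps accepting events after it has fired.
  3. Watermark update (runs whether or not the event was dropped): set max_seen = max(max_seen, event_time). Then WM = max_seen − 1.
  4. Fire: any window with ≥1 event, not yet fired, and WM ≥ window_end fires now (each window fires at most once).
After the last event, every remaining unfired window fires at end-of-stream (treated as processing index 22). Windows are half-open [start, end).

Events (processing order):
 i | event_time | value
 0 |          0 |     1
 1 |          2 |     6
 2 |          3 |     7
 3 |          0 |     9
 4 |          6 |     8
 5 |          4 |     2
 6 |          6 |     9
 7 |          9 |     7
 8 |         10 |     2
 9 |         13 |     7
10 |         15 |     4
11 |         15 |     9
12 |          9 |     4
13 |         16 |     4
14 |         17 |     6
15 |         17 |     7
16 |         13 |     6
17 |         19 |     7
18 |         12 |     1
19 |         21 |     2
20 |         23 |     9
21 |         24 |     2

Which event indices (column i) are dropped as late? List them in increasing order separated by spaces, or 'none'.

i=0 t=0 v=1: → [0,3); WM=-1
i=1 t=2 v=6: → [0,5); WM=1
i=2 t=3 v=7: → [0,6); WM=2
i=3 t=0 v=9: → [0,6); WM=2
i=4 t=6 v=8: → [6,9); WM=5
i=5 t=4 v=2: → [0,9); WM=5
i=6 t=6 v=9: → [0,9); WM=5
i=7 t=9 v=7: → [9,12); WM=8
i=8 t=10 v=2: → [9,13); WM=9
i=9 t=13 v=7: → [13,16); WM=12
i=10 t=15 v=4: → [13,18); WM=14
i=11 t=15 v=9: → [13,18); WM=14
i=12 t=9 v=4: DROP (t<14-3); WM=14
i=13 t=16 v=4: → [13,19); WM=15
i=14 t=17 v=6: → [13,20); WM=16
i=15 t=17 v=7: → [13,20); WM=16
i=16 t=13 v=6: → [13,20); WM=16
i=17 t=19 v=7: → [13,22); WM=18
i=18 t=12 v=1: DROP (t<18-3); WM=18
i=19 t=21 v=2: → [13,24); WM=20
i=20 t=23 v=9: → [13,26); WM=22
i=21 t=24 v=2: → [13,27); WM=23

12 18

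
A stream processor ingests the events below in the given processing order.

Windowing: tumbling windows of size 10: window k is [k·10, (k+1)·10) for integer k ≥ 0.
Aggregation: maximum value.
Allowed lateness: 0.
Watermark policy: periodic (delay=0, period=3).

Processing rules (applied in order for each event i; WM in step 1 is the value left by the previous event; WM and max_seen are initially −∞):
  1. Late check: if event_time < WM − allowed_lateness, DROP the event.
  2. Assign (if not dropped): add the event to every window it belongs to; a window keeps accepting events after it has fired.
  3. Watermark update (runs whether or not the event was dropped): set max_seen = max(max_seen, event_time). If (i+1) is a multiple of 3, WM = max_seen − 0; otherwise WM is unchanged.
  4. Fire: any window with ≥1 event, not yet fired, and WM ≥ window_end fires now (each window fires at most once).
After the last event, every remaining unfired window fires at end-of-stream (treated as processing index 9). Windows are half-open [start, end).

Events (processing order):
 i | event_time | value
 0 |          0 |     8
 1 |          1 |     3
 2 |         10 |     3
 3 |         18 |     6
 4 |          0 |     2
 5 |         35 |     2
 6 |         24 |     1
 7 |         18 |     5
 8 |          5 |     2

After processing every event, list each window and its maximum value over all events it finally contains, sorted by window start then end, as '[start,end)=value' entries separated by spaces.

[0,10)=8 [10,20)=6 [30,40)=2

i=0 t=0 v=8: → [0,10); WM=−∞
i=1 t=1 v=3: → [0,10); WM=−∞
i=2 t=10 v=3: → [10,20); WM=10; [0,10) fires=8
i=3 t=18 v=6: → [10,20); WM=10
i=4 t=0 v=2: DROP (t<10-0); WM=10
i=5 t=35 v=2: → [30,40); WM=35; [10,20) fires=6
i=6 t=24 v=1: DROP (t<35-0); WM=35
i=7 t=18 v=5: DROP (t<35-0); WM=35
i=8 t=5 v=2: DROP (t<35-0); WM=35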